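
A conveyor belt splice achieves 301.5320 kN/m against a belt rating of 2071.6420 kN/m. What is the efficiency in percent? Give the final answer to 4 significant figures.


Eff = 301.5320 / 2071.6420 * 100
Eff = 14.56 %


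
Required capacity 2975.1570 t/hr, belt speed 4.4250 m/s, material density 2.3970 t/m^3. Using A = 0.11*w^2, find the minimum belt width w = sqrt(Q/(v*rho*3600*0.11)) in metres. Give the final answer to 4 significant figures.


A_req = 2975.1570 / (4.4250 * 2.3970 * 3600) = 0.0779159 m^2
w = sqrt(0.0779159 / 0.11)
w = 0.8416 m


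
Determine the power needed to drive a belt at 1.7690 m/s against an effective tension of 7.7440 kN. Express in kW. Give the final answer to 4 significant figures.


P = Te * v = 7.7440 * 1.7690
P = 13.70 kW


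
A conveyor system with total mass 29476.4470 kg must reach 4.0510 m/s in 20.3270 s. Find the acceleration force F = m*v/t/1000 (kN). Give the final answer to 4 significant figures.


F = 29476.4470 * 4.0510 / 20.3270 / 1000
F = 5.874 kN


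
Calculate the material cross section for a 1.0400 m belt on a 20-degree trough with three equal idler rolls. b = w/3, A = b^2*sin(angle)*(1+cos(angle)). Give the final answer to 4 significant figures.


b = 1.0400/3 = 0.346667 m
A = 0.346667^2 * sin(20 deg) * (1 + cos(20 deg))
A = 0.07973 m^2


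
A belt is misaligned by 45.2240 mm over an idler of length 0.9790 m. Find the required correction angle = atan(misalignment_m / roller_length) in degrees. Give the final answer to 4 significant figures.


misalign_m = 45.2240 / 1000 = 0.045224 m
angle = atan(0.045224 / 0.9790)
angle = 2.645 deg


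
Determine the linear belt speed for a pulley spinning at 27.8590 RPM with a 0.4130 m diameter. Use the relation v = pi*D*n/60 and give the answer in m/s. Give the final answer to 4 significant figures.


v = pi * 0.4130 * 27.8590 / 60
v = 0.6024 m/s


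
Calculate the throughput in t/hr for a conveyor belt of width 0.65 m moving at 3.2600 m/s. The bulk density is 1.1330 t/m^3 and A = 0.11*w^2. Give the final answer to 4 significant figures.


A = 0.11 * 0.65^2 = 0.046475 m^2
C = 0.046475 * 3.2600 * 1.1330 * 3600
C = 618.0 t/hr


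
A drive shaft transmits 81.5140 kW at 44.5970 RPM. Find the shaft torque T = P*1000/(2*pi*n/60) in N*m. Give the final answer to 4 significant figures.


omega = 2*pi*44.5970/60 = 4.67019 rad/s
T = 81.5140*1000 / 4.67019
T = 17450 N*m


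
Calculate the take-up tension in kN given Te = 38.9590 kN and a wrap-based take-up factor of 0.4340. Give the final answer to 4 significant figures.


T_tu = 38.9590 * 0.4340
T_tu = 16.91 kN


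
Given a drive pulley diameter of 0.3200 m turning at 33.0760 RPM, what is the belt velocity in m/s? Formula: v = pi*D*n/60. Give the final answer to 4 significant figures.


v = pi * 0.3200 * 33.0760 / 60
v = 0.5542 m/s


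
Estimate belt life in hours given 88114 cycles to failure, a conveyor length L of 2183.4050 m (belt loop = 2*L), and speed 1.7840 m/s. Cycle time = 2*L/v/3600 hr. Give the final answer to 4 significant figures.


cycle_time = 2 * 2183.4050 / 1.7840 / 3600 = 0.679934 hr
life = 88114 * 0.679934 = 59910 hours


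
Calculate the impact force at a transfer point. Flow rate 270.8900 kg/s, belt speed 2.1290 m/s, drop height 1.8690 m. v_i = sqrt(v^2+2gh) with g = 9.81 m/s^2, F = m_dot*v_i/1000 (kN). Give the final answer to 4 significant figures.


v_i = sqrt(2.1290^2 + 2*9.81*1.8690) = 6.41891 m/s
F = 270.8900 * 6.41891 / 1000
F = 1.739 kN


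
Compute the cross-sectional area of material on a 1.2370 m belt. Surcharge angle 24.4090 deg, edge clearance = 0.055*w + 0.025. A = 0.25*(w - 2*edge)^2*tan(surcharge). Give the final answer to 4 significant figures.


edge = 0.055*1.2370 + 0.025 = 0.093035 m
ew = 1.2370 - 2*0.093035 = 1.05093 m
A = 0.25 * 1.05093^2 * tan(24.4090 deg)
A = 0.1253 m^2


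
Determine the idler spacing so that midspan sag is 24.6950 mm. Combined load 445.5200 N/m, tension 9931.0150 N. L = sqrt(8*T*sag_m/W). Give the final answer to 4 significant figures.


sag = 24.6950/1000 = 0.024695 m
L = sqrt(8 * 9931.0150 * 0.024695 / 445.5200)
L = 2.099 m


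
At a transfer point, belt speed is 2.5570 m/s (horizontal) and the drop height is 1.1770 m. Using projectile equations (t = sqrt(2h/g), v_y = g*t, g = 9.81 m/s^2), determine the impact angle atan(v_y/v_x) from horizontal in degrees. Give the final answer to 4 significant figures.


t = sqrt(2*1.1770/9.81) = 0.489856 s
v_y = 9.81 * 0.489856 = 4.80549 m/s
angle = atan(4.80549 / 2.5570) = 61.98 deg


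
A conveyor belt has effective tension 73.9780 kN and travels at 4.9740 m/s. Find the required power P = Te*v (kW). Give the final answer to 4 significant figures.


P = Te * v = 73.9780 * 4.9740
P = 368.0 kW


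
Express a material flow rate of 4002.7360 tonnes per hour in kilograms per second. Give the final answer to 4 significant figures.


m_dot = 4002.7360 * 1000 / 3600
m_dot = 1112 kg/s


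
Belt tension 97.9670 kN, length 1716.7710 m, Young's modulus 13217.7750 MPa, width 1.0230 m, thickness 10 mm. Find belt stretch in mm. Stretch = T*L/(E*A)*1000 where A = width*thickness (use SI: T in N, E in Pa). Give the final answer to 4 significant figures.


A = 1.0230 * 0.01 = 0.01023 m^2
Stretch = 97.9670*1000 * 1716.7710 / (13217.7750e6 * 0.01023) * 1000
Stretch = 1244 mm


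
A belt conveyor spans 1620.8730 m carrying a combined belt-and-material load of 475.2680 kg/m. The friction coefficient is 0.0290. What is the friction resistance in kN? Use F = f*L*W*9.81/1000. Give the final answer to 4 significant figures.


F = 0.0290 * 1620.8730 * 475.2680 * 9.81 / 1000
F = 219.2 kN


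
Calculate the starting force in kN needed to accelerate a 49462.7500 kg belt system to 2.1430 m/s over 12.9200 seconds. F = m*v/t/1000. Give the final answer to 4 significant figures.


F = 49462.7500 * 2.1430 / 12.9200 / 1000
F = 8.204 kN


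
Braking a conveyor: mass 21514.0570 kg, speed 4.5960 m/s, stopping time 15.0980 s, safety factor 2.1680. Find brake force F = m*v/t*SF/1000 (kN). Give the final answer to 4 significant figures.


F = 21514.0570 * 4.5960 / 15.0980 * 2.1680 / 1000
F = 14.20 kN


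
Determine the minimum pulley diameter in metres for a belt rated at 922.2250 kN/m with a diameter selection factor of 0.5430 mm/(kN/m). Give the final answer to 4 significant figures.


D = 922.2250 * 0.5430 / 1000
D = 0.5008 m


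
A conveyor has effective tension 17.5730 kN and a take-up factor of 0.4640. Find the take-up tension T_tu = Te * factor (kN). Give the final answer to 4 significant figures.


T_tu = 17.5730 * 0.4640
T_tu = 8.154 kN


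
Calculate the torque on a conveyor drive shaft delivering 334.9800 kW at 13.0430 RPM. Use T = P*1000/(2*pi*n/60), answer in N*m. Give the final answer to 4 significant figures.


omega = 2*pi*13.0430/60 = 1.36586 rad/s
T = 334.9800*1000 / 1.36586
T = 245300 N*m


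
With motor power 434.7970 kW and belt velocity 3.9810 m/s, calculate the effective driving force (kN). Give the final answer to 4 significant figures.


Te = P / v = 434.7970 / 3.9810
Te = 109.2 kN


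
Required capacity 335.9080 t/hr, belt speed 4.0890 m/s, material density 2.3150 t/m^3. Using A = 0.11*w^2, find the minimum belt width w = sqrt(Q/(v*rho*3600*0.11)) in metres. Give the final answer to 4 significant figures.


A_req = 335.9080 / (4.0890 * 2.3150 * 3600) = 0.00985711 m^2
w = sqrt(0.00985711 / 0.11)
w = 0.2993 m


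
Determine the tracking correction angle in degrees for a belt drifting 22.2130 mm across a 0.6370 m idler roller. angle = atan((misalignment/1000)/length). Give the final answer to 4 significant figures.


misalign_m = 22.2130 / 1000 = 0.022213 m
angle = atan(0.022213 / 0.6370)
angle = 1.997 deg


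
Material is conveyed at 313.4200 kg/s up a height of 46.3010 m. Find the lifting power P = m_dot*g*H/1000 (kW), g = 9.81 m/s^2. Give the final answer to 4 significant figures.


P = 313.4200 * 9.81 * 46.3010 / 1000
P = 142.4 kW


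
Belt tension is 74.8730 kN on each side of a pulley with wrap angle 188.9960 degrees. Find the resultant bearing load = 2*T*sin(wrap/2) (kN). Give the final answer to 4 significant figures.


F = 2 * 74.8730 * sin(188.9960/2 deg)
F = 149.3 kN


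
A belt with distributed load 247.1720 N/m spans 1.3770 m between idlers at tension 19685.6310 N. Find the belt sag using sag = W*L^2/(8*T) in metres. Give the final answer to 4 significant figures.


sag = 247.1720 * 1.3770^2 / (8 * 19685.6310)
sag = 0.002976 m


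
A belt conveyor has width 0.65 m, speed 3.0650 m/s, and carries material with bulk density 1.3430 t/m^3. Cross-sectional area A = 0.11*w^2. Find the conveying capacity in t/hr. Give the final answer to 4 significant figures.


A = 0.11 * 0.65^2 = 0.046475 m^2
C = 0.046475 * 3.0650 * 1.3430 * 3600
C = 688.7 t/hr


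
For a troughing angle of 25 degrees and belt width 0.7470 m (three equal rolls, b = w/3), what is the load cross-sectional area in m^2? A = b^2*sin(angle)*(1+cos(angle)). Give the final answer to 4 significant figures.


b = 0.7470/3 = 0.249 m
A = 0.249^2 * sin(25 deg) * (1 + cos(25 deg))
A = 0.04995 m^2


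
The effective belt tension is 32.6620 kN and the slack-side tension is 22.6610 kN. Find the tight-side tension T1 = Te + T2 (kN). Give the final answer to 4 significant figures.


T1 = Te + T2 = 32.6620 + 22.6610
T1 = 55.32 kN


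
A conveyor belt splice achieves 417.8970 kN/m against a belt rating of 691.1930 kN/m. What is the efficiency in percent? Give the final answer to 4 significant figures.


Eff = 417.8970 / 691.1930 * 100
Eff = 60.46 %


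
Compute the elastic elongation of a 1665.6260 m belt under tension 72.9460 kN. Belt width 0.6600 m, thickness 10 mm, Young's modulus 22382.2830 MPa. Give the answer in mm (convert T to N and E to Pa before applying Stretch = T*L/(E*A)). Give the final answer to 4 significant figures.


A = 0.6600 * 0.01 = 0.00660 m^2
Stretch = 72.9460*1000 * 1665.6260 / (22382.2830e6 * 0.00660) * 1000
Stretch = 822.5 mm


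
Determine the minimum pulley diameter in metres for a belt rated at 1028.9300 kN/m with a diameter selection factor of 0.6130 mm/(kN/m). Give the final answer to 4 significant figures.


D = 1028.9300 * 0.6130 / 1000
D = 0.6307 m


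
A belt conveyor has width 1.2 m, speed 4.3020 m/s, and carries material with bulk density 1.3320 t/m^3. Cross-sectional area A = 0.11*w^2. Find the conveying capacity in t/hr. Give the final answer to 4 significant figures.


A = 0.11 * 1.2^2 = 0.1584 m^2
C = 0.1584 * 4.3020 * 1.3320 * 3600
C = 3268 t/hr


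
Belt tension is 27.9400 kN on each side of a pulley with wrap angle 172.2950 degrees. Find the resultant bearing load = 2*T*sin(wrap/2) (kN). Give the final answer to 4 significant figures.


F = 2 * 27.9400 * sin(172.2950/2 deg)
F = 55.75 kN


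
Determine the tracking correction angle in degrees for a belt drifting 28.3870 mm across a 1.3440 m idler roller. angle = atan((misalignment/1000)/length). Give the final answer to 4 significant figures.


misalign_m = 28.3870 / 1000 = 0.028387 m
angle = atan(0.028387 / 1.3440)
angle = 1.210 deg


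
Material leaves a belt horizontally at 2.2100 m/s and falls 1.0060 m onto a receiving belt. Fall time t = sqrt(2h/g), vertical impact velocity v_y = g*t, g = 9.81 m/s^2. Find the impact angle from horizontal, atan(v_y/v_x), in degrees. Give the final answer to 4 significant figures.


t = sqrt(2*1.0060/9.81) = 0.452876 s
v_y = 9.81 * 0.452876 = 4.44271 m/s
angle = atan(4.44271 / 2.2100) = 63.55 deg


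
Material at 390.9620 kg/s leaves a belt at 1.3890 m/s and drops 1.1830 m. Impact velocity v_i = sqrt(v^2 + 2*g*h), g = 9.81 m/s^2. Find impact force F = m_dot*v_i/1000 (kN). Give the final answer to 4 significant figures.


v_i = sqrt(1.3890^2 + 2*9.81*1.1830) = 5.01396 m/s
F = 390.9620 * 5.01396 / 1000
F = 1.960 kN


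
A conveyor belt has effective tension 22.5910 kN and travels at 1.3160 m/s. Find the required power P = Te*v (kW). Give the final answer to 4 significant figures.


P = Te * v = 22.5910 * 1.3160
P = 29.73 kW


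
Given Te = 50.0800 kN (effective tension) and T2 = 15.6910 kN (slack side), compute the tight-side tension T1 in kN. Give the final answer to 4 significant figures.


T1 = Te + T2 = 50.0800 + 15.6910
T1 = 65.77 kN


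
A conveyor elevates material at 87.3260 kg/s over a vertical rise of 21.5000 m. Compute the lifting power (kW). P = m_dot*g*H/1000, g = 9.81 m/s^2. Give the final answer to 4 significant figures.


P = 87.3260 * 9.81 * 21.5000 / 1000
P = 18.42 kW


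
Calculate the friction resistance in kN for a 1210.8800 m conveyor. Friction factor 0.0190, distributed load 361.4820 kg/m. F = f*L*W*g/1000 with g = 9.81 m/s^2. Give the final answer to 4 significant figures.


F = 0.0190 * 1210.8800 * 361.4820 * 9.81 / 1000
F = 81.59 kN


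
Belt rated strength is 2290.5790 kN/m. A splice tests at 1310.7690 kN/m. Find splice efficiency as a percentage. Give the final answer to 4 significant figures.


Eff = 1310.7690 / 2290.5790 * 100
Eff = 57.22 %


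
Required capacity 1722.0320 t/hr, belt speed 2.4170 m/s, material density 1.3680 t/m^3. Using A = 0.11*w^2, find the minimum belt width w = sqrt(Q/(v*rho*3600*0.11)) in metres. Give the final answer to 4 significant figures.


A_req = 1722.0320 / (2.4170 * 1.3680 * 3600) = 0.144669 m^2
w = sqrt(0.144669 / 0.11)
w = 1.147 m


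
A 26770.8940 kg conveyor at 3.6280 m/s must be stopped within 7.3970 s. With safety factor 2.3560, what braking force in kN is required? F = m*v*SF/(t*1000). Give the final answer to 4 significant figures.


F = 26770.8940 * 3.6280 / 7.3970 * 2.3560 / 1000
F = 30.93 kN


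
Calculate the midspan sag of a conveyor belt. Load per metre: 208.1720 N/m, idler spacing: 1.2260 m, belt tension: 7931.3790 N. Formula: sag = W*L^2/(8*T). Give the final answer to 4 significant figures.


sag = 208.1720 * 1.2260^2 / (8 * 7931.3790)
sag = 0.004931 m


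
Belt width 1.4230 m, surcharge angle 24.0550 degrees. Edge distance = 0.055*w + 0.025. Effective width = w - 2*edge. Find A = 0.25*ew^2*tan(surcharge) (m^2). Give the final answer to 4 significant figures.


edge = 0.055*1.4230 + 0.025 = 0.103265 m
ew = 1.4230 - 2*0.103265 = 1.21647 m
A = 0.25 * 1.21647^2 * tan(24.0550 deg)
A = 0.1651 m^2


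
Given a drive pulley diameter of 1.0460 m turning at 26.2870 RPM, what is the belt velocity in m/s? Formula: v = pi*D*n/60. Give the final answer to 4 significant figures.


v = pi * 1.0460 * 26.2870 / 60
v = 1.440 m/s


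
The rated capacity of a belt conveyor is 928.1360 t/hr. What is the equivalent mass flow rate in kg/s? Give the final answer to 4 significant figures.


m_dot = 928.1360 * 1000 / 3600
m_dot = 257.8 kg/s


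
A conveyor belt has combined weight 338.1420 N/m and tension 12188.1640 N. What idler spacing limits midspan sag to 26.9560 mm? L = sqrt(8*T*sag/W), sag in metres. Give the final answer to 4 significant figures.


sag = 26.9560/1000 = 0.026956 m
L = sqrt(8 * 12188.1640 * 0.026956 / 338.1420)
L = 2.788 m


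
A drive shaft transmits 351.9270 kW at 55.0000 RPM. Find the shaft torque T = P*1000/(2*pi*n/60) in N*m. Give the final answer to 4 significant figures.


omega = 2*pi*55.0000/60 = 5.75959 rad/s
T = 351.9270*1000 / 5.75959
T = 61100 N*m


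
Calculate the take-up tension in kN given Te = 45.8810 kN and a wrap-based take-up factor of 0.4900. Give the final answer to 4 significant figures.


T_tu = 45.8810 * 0.4900
T_tu = 22.48 kN


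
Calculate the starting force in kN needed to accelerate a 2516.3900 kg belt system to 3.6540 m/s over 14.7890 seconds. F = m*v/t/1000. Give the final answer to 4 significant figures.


F = 2516.3900 * 3.6540 / 14.7890 / 1000
F = 0.6217 kN


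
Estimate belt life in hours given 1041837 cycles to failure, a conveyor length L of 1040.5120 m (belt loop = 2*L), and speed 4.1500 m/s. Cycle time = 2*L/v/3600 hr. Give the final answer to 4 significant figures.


cycle_time = 2 * 1040.5120 / 4.1500 / 3600 = 0.139292 hr
life = 1041837 * 0.139292 = 145100 hours


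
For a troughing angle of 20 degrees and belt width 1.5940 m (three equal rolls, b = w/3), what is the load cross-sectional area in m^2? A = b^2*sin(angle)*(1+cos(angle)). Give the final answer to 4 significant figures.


b = 1.5940/3 = 0.531333 m
A = 0.531333^2 * sin(20 deg) * (1 + cos(20 deg))
A = 0.1873 m^2


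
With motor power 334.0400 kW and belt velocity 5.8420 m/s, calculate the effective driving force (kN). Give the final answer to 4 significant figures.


Te = P / v = 334.0400 / 5.8420
Te = 57.18 kN


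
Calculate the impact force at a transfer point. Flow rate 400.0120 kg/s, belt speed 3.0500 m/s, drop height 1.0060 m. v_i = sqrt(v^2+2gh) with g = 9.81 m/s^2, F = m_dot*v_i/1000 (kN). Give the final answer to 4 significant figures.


v_i = sqrt(3.0500^2 + 2*9.81*1.0060) = 5.3889 m/s
F = 400.0120 * 5.3889 / 1000
F = 2.156 kN


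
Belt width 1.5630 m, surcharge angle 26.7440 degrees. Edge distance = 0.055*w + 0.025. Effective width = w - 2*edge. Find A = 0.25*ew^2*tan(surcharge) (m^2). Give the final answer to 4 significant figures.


edge = 0.055*1.5630 + 0.025 = 0.110965 m
ew = 1.5630 - 2*0.110965 = 1.34107 m
A = 0.25 * 1.34107^2 * tan(26.7440 deg)
A = 0.2266 m^2


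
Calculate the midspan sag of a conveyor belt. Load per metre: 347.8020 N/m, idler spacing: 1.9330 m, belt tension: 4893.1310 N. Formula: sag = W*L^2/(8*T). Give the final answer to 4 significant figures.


sag = 347.8020 * 1.9330^2 / (8 * 4893.1310)
sag = 0.03320 m


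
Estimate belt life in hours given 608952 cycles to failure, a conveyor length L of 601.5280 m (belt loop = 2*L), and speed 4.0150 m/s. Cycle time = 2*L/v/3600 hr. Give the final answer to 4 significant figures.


cycle_time = 2 * 601.5280 / 4.0150 / 3600 = 0.0832334 hr
life = 608952 * 0.0832334 = 50690 hours


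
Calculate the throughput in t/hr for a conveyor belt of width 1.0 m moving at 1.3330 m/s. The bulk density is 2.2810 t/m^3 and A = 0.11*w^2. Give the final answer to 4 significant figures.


A = 0.11 * 1.0^2 = 0.11 m^2
C = 0.11 * 1.3330 * 2.2810 * 3600
C = 1204 t/hr


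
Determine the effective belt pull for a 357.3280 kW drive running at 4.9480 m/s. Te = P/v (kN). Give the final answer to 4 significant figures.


Te = P / v = 357.3280 / 4.9480
Te = 72.22 kN


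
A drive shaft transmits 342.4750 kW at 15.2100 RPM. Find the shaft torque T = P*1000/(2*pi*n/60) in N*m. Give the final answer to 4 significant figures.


omega = 2*pi*15.2100/60 = 1.59279 rad/s
T = 342.4750*1000 / 1.59279
T = 215000 N*m


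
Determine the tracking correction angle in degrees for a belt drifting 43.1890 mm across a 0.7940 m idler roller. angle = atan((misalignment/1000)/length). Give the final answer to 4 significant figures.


misalign_m = 43.1890 / 1000 = 0.043189 m
angle = atan(0.043189 / 0.7940)
angle = 3.113 deg


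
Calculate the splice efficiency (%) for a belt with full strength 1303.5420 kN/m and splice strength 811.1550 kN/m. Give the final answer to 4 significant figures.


Eff = 811.1550 / 1303.5420 * 100
Eff = 62.23 %


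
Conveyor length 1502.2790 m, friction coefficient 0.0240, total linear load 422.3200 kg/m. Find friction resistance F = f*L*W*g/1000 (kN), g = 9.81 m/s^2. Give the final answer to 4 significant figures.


F = 0.0240 * 1502.2790 * 422.3200 * 9.81 / 1000
F = 149.4 kN


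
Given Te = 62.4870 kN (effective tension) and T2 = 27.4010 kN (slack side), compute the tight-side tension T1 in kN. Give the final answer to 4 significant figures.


T1 = Te + T2 = 62.4870 + 27.4010
T1 = 89.89 kN


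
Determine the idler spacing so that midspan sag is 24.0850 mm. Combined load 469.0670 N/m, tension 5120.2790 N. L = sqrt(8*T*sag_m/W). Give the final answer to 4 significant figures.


sag = 24.0850/1000 = 0.024085 m
L = sqrt(8 * 5120.2790 * 0.024085 / 469.0670)
L = 1.450 m


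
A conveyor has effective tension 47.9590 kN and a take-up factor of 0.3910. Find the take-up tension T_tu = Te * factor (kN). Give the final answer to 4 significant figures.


T_tu = 47.9590 * 0.3910
T_tu = 18.75 kN


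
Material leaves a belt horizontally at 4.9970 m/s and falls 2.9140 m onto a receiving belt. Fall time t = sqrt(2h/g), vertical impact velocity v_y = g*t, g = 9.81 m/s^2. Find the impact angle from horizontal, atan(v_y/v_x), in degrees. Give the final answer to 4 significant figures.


t = sqrt(2*2.9140/9.81) = 0.770771 s
v_y = 9.81 * 0.770771 = 7.56126 m/s
angle = atan(7.56126 / 4.9970) = 56.54 deg


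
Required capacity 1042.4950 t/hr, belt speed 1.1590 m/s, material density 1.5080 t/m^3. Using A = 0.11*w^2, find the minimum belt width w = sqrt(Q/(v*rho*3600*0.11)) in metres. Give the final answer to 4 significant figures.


A_req = 1042.4950 / (1.1590 * 1.5080 * 3600) = 0.165686 m^2
w = sqrt(0.165686 / 0.11)
w = 1.227 m


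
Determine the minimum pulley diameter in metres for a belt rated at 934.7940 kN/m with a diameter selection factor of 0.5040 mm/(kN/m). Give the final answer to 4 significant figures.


D = 934.7940 * 0.5040 / 1000
D = 0.4711 m


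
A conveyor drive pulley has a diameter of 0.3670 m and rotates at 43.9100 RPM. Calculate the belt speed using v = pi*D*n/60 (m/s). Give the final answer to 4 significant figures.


v = pi * 0.3670 * 43.9100 / 60
v = 0.8438 m/s


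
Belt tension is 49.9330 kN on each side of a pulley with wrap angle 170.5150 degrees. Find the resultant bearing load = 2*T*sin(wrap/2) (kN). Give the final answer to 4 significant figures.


F = 2 * 49.9330 * sin(170.5150/2 deg)
F = 99.52 kN


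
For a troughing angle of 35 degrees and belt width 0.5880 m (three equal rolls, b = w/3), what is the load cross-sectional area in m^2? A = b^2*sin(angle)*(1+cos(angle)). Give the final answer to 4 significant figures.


b = 0.5880/3 = 0.196 m
A = 0.196^2 * sin(35 deg) * (1 + cos(35 deg))
A = 0.04008 m^2


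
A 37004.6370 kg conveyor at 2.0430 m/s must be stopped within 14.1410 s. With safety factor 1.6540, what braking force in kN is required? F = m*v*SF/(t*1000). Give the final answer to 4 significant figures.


F = 37004.6370 * 2.0430 / 14.1410 * 1.6540 / 1000
F = 8.843 kN


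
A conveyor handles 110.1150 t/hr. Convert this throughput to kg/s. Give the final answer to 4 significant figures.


m_dot = 110.1150 * 1000 / 3600
m_dot = 30.59 kg/s


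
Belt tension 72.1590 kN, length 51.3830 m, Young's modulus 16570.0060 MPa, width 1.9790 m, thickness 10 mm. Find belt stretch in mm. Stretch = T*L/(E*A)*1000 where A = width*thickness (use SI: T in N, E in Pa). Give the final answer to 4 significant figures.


A = 1.9790 * 0.01 = 0.01979 m^2
Stretch = 72.1590*1000 * 51.3830 / (16570.0060e6 * 0.01979) * 1000
Stretch = 11.31 mm


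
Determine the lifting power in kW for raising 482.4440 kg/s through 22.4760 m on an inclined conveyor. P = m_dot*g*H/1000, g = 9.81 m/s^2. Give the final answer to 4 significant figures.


P = 482.4440 * 9.81 * 22.4760 / 1000
P = 106.4 kW


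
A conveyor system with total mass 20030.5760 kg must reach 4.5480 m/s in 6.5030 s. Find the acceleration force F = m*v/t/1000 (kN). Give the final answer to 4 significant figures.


F = 20030.5760 * 4.5480 / 6.5030 / 1000
F = 14.01 kN


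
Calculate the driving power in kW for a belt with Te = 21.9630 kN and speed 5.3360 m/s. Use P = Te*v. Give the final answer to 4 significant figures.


P = Te * v = 21.9630 * 5.3360
P = 117.2 kW


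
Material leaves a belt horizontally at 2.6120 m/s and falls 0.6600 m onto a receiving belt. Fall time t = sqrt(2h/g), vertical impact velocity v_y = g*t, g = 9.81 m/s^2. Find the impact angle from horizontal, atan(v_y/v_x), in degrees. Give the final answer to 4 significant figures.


t = sqrt(2*0.6600/9.81) = 0.36682 s
v_y = 9.81 * 0.36682 = 3.5985 m/s
angle = atan(3.5985 / 2.6120) = 54.03 deg


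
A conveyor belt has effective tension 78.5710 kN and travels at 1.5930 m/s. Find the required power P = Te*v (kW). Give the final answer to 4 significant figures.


P = Te * v = 78.5710 * 1.5930
P = 125.2 kW


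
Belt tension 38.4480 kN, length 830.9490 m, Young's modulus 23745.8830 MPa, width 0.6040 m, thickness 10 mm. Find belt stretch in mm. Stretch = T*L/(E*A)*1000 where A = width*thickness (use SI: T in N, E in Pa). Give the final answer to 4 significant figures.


A = 0.6040 * 0.01 = 0.00604 m^2
Stretch = 38.4480*1000 * 830.9490 / (23745.8830e6 * 0.00604) * 1000
Stretch = 222.8 mm


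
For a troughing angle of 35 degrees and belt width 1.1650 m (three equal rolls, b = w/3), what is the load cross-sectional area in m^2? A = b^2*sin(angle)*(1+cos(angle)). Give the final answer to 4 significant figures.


b = 1.1650/3 = 0.388333 m
A = 0.388333^2 * sin(35 deg) * (1 + cos(35 deg))
A = 0.1574 m^2


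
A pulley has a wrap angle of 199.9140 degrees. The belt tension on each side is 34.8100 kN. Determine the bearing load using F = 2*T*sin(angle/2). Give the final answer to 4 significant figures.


F = 2 * 34.8100 * sin(199.9140/2 deg)
F = 68.57 kN


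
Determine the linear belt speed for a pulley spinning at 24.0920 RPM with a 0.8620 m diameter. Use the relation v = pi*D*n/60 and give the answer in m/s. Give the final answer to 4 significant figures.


v = pi * 0.8620 * 24.0920 / 60
v = 1.087 m/s


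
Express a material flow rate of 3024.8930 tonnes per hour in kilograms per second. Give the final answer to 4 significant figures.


m_dot = 3024.8930 * 1000 / 3600
m_dot = 840.2 kg/s


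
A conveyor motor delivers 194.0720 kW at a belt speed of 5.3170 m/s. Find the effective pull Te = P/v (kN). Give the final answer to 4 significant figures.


Te = P / v = 194.0720 / 5.3170
Te = 36.50 kN


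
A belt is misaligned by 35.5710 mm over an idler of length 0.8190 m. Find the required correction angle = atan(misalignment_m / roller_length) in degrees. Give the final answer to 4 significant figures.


misalign_m = 35.5710 / 1000 = 0.035571 m
angle = atan(0.035571 / 0.8190)
angle = 2.487 deg


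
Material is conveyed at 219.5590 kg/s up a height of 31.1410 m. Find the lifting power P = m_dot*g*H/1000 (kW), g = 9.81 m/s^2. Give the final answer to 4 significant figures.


P = 219.5590 * 9.81 * 31.1410 / 1000
P = 67.07 kW


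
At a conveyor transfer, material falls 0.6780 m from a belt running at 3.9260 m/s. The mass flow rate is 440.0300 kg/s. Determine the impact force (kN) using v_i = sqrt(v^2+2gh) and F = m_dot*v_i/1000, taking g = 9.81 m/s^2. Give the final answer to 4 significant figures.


v_i = sqrt(3.9260^2 + 2*9.81*0.6780) = 5.35872 m/s
F = 440.0300 * 5.35872 / 1000
F = 2.358 kN


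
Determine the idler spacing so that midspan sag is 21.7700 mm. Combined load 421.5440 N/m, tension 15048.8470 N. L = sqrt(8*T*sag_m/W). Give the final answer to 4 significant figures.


sag = 21.7700/1000 = 0.021770 m
L = sqrt(8 * 15048.8470 * 0.021770 / 421.5440)
L = 2.493 m


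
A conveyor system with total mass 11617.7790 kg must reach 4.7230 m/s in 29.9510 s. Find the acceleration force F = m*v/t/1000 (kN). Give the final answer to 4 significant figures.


F = 11617.7790 * 4.7230 / 29.9510 / 1000
F = 1.832 kN


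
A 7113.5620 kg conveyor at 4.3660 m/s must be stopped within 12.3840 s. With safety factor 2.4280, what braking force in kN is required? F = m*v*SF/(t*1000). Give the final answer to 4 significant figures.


F = 7113.5620 * 4.3660 / 12.3840 * 2.4280 / 1000
F = 6.089 kN


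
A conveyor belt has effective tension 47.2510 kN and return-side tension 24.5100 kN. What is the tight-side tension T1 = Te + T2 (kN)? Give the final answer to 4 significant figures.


T1 = Te + T2 = 47.2510 + 24.5100
T1 = 71.76 kN


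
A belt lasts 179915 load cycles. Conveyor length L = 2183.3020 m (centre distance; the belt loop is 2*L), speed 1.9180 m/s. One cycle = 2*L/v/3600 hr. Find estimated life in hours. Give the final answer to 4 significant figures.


cycle_time = 2 * 2183.3020 / 1.9180 / 3600 = 0.632401 hr
life = 179915 * 0.632401 = 113800 hours


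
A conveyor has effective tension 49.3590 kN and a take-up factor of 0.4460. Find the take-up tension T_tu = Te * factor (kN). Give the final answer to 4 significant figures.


T_tu = 49.3590 * 0.4460
T_tu = 22.01 kN


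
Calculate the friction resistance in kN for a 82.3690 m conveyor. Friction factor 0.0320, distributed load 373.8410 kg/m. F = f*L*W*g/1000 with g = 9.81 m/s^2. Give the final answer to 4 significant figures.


F = 0.0320 * 82.3690 * 373.8410 * 9.81 / 1000
F = 9.667 kN


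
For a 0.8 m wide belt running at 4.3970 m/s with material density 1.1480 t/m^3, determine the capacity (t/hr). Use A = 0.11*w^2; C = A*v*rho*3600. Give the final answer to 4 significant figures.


A = 0.11 * 0.8^2 = 0.0704 m^2
C = 0.0704 * 4.3970 * 1.1480 * 3600
C = 1279 t/hr


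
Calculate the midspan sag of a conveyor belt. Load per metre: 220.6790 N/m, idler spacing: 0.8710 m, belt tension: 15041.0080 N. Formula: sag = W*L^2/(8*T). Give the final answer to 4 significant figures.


sag = 220.6790 * 0.8710^2 / (8 * 15041.0080)
sag = 0.001391 m


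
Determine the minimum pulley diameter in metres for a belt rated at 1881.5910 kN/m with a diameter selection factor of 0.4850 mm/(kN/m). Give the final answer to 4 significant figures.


D = 1881.5910 * 0.4850 / 1000
D = 0.9126 m


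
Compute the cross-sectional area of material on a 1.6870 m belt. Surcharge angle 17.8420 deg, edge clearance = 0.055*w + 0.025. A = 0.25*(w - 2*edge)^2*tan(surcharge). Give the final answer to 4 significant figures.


edge = 0.055*1.6870 + 0.025 = 0.117785 m
ew = 1.6870 - 2*0.117785 = 1.45143 m
A = 0.25 * 1.45143^2 * tan(17.8420 deg)
A = 0.1695 m^2


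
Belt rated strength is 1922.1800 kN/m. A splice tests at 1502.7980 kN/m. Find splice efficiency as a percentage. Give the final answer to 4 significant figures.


Eff = 1502.7980 / 1922.1800 * 100
Eff = 78.18 %


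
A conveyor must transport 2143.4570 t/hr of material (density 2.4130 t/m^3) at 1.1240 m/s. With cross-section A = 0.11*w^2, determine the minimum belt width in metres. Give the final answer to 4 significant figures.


A_req = 2143.4570 / (1.1240 * 2.4130 * 3600) = 0.219527 m^2
w = sqrt(0.219527 / 0.11)
w = 1.413 m


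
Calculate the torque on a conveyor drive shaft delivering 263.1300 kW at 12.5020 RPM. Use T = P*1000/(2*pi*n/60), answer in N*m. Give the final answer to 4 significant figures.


omega = 2*pi*12.5020/60 = 1.30921 rad/s
T = 263.1300*1000 / 1.30921
T = 201000 N*m


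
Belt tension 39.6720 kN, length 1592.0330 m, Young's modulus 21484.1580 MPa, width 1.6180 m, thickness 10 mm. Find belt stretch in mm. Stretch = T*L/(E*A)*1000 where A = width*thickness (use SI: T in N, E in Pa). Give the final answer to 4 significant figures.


A = 1.6180 * 0.01 = 0.01618 m^2
Stretch = 39.6720*1000 * 1592.0330 / (21484.1580e6 * 0.01618) * 1000
Stretch = 181.7 mm


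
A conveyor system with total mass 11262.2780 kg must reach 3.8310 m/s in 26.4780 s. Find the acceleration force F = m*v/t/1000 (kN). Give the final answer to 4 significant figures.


F = 11262.2780 * 3.8310 / 26.4780 / 1000
F = 1.629 kN


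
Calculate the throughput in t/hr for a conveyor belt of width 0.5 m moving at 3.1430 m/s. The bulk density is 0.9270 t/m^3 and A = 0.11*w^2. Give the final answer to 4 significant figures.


A = 0.11 * 0.5^2 = 0.0275 m^2
C = 0.0275 * 3.1430 * 0.9270 * 3600
C = 288.4 t/hr


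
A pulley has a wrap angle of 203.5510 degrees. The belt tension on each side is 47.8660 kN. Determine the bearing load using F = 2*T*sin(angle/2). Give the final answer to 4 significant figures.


F = 2 * 47.8660 * sin(203.5510/2 deg)
F = 93.72 kN


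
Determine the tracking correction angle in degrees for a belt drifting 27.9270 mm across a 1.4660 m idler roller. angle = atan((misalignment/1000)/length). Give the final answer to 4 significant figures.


misalign_m = 27.9270 / 1000 = 0.027927 m
angle = atan(0.027927 / 1.4660)
angle = 1.091 deg


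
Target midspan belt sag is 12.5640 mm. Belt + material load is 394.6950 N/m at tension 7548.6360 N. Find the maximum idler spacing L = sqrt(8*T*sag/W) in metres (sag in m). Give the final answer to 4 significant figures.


sag = 12.5640/1000 = 0.012564 m
L = sqrt(8 * 7548.6360 * 0.012564 / 394.6950)
L = 1.386 m


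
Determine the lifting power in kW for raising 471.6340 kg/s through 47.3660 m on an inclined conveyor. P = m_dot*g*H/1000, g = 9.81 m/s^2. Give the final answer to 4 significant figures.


P = 471.6340 * 9.81 * 47.3660 / 1000
P = 219.1 kW


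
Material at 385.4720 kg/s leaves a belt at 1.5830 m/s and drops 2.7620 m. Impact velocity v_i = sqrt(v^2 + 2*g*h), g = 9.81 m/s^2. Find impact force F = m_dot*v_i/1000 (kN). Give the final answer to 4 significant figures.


v_i = sqrt(1.5830^2 + 2*9.81*2.7620) = 7.5297 m/s
F = 385.4720 * 7.5297 / 1000
F = 2.902 kN


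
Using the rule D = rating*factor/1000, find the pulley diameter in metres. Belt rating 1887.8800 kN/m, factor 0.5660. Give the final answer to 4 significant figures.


D = 1887.8800 * 0.5660 / 1000
D = 1.069 m


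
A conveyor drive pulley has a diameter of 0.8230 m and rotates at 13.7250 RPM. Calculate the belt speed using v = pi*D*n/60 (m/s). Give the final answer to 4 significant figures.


v = pi * 0.8230 * 13.7250 / 60
v = 0.5914 m/s


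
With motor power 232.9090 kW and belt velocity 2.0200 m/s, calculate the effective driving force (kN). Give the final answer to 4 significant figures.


Te = P / v = 232.9090 / 2.0200
Te = 115.3 kN


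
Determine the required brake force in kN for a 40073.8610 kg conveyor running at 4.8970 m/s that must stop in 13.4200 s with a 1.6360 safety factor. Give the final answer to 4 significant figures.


F = 40073.8610 * 4.8970 / 13.4200 * 1.6360 / 1000
F = 23.92 kN


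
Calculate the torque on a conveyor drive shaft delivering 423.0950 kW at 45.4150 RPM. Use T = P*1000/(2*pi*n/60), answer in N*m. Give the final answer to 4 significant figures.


omega = 2*pi*45.4150/60 = 4.75585 rad/s
T = 423.0950*1000 / 4.75585
T = 88960 N*m


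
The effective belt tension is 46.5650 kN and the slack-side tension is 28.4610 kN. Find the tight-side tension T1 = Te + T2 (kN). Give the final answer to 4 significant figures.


T1 = Te + T2 = 46.5650 + 28.4610
T1 = 75.03 kN


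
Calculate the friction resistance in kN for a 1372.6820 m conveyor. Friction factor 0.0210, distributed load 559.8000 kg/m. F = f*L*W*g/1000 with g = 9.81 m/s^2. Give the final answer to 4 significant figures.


F = 0.0210 * 1372.6820 * 559.8000 * 9.81 / 1000
F = 158.3 kN


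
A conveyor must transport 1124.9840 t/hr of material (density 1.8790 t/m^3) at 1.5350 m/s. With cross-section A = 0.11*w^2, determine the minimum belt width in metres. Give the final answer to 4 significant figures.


A_req = 1124.9840 / (1.5350 * 1.8790 * 3600) = 0.108345 m^2
w = sqrt(0.108345 / 0.11)
w = 0.9924 m


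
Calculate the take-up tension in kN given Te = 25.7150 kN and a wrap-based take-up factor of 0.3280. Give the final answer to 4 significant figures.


T_tu = 25.7150 * 0.3280
T_tu = 8.435 kN


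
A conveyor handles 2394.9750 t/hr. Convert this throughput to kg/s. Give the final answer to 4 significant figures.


m_dot = 2394.9750 * 1000 / 3600
m_dot = 665.3 kg/s


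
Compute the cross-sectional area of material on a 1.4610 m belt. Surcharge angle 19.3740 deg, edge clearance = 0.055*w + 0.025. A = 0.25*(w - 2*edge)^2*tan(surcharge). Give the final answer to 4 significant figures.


edge = 0.055*1.4610 + 0.025 = 0.105355 m
ew = 1.4610 - 2*0.105355 = 1.25029 m
A = 0.25 * 1.25029^2 * tan(19.3740 deg)
A = 0.1374 m^2


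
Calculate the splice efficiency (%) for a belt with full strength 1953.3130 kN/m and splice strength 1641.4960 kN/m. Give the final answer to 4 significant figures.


Eff = 1641.4960 / 1953.3130 * 100
Eff = 84.04 %


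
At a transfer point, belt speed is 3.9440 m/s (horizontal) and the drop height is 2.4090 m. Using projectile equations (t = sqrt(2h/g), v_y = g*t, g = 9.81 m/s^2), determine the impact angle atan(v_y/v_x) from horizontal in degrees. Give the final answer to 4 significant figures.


t = sqrt(2*2.4090/9.81) = 0.700808 s
v_y = 9.81 * 0.700808 = 6.87493 m/s
angle = atan(6.87493 / 3.9440) = 60.16 deg


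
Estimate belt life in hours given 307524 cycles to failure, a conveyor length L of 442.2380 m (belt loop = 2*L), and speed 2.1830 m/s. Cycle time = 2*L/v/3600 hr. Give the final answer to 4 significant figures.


cycle_time = 2 * 442.2380 / 2.1830 / 3600 = 0.112546 hr
life = 307524 * 0.112546 = 34610 hours


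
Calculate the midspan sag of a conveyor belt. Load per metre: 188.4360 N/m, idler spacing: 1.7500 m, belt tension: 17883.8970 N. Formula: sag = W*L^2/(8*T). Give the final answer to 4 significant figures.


sag = 188.4360 * 1.7500^2 / (8 * 17883.8970)
sag = 0.004034 m


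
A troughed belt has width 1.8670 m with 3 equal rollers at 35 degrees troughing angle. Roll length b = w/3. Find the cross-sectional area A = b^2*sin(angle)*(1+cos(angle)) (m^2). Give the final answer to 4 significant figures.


b = 1.8670/3 = 0.622333 m
A = 0.622333^2 * sin(35 deg) * (1 + cos(35 deg))
A = 0.4041 m^2


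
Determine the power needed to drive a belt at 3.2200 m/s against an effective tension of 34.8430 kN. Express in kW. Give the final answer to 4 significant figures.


P = Te * v = 34.8430 * 3.2200
P = 112.2 kW


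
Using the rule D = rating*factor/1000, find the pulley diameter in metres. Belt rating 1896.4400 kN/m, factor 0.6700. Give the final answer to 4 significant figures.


D = 1896.4400 * 0.6700 / 1000
D = 1.271 m


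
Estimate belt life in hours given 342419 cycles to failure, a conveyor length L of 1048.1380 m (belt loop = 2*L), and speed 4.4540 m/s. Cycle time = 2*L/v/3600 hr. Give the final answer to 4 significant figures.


cycle_time = 2 * 1048.1380 / 4.4540 / 3600 = 0.130736 hr
life = 342419 * 0.130736 = 44770 hours


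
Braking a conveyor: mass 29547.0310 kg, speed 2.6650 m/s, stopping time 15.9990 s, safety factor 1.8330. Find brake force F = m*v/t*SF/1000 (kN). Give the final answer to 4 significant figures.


F = 29547.0310 * 2.6650 / 15.9990 * 1.8330 / 1000
F = 9.022 kN


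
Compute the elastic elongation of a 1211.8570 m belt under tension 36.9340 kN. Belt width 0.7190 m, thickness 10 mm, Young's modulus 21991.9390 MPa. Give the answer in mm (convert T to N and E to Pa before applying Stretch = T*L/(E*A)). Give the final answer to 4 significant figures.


A = 0.7190 * 0.01 = 0.00719 m^2
Stretch = 36.9340*1000 * 1211.8570 / (21991.9390e6 * 0.00719) * 1000
Stretch = 283.1 mm


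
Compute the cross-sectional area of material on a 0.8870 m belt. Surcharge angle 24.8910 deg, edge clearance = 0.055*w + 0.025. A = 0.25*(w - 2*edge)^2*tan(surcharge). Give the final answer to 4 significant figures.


edge = 0.055*0.8870 + 0.025 = 0.073785 m
ew = 0.8870 - 2*0.073785 = 0.73943 m
A = 0.25 * 0.73943^2 * tan(24.8910 deg)
A = 0.06342 m^2


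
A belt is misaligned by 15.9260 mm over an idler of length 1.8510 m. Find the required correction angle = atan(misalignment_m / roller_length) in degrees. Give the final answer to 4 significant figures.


misalign_m = 15.9260 / 1000 = 0.015926 m
angle = atan(0.015926 / 1.8510)
angle = 0.4930 deg


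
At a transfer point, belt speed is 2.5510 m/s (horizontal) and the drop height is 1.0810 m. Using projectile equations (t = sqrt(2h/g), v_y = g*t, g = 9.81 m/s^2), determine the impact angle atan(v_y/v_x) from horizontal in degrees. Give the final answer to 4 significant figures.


t = sqrt(2*1.0810/9.81) = 0.469454 s
v_y = 9.81 * 0.469454 = 4.60534 m/s
angle = atan(4.60534 / 2.5510) = 61.02 deg
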